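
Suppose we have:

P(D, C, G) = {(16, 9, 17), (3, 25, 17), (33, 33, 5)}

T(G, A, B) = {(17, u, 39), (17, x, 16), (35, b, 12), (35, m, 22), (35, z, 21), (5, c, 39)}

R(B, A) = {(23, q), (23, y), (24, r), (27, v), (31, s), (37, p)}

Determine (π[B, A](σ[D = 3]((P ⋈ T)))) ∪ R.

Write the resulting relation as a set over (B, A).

Joining P and T on G yields {(16, 9, 17, u, 39), (16, 9, 17, x, 16), (3, 25, 17, u, 39), (3, 25, 17, x, 16), (33, 33, 5, c, 39)}.
Apply σ_{D = 3}; surviving tuples: {(3, 25, 17, u, 39), (3, 25, 17, x, 16)}
π_{B, A} gives {(16, x), (39, u)}.
Taking the union: {(16, x), (23, q), (23, y), (24, r), (27, v), (31, s), (37, p), (39, u)}

{(16, x), (23, q), (23, y), (24, r), (27, v), (31, s), (37, p), (39, u)}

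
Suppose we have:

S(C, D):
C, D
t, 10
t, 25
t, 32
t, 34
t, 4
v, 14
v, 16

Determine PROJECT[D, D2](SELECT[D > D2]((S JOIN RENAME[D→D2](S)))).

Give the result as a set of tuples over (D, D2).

{(10, 4), (16, 14), (25, 10), (25, 4), (32, 10), (32, 25), (32, 4), (34, 10), (34, 25), (34, 32), (34, 4)}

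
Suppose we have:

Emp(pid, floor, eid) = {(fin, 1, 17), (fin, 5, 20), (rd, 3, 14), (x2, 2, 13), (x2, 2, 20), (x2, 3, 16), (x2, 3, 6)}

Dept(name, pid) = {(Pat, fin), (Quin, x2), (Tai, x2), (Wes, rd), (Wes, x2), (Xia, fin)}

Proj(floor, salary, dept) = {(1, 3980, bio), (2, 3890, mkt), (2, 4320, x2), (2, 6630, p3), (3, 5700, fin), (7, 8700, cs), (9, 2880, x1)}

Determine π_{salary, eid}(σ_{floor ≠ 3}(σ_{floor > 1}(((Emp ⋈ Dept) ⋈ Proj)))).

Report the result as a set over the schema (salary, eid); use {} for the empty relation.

{(3890, 13), (3890, 20), (4320, 13), (4320, 20), (6630, 13), (6630, 20)}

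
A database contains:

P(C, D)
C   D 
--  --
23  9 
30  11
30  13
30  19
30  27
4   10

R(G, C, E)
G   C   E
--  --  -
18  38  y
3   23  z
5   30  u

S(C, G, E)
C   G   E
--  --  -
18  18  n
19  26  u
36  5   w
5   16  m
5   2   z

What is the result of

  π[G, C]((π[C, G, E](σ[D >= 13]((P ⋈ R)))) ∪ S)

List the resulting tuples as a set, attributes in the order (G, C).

Natural join on C: {(23, 9, 3, z), (30, 11, 5, u), (30, 13, 5, u), (30, 19, 5, u), (30, 27, 5, u)}
Selection D >= 13: {(30, 13, 5, u), (30, 19, 5, u), (30, 27, 5, u)}
Keep only column(s) C, G, E (2 duplicate(s) eliminated): {(30, 5, u)}
Union: {(30, 5, u)} with {(18, 18, n), (19, 26, u), (36, 5, w), (5, 16, m), (5, 2, z)} → {(18, 18, n), (19, 26, u), (30, 5, u), (36, 5, w), (5, 16, m), (5, 2, z)}
Keep only column(s) G, C: {(16, 5), (18, 18), (2, 5), (26, 19), (5, 30), (5, 36)}

{(16, 5), (18, 18), (2, 5), (26, 19), (5, 30), (5, 36)}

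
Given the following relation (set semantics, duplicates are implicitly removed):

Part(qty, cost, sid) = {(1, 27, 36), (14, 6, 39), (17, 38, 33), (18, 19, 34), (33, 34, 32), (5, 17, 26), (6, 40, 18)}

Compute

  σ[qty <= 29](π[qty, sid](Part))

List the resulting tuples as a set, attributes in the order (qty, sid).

π_{qty, sid} gives {(1, 36), (14, 39), (17, 33), (18, 34), (33, 32), (5, 26), (6, 18)}.
Selection qty <= 29: {(1, 36), (14, 39), (17, 33), (18, 34), (5, 26), (6, 18)}

{(1, 36), (14, 39), (17, 33), (18, 34), (5, 26), (6, 18)}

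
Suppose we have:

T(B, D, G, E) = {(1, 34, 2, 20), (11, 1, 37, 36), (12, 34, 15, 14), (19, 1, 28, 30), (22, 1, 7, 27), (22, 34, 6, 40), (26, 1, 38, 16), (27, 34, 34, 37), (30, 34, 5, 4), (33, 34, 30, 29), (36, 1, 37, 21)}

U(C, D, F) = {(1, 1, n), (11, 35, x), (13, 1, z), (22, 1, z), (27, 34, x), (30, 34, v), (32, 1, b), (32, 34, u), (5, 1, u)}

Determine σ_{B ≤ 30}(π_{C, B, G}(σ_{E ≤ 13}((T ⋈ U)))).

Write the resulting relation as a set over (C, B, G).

{(27, 30, 5), (30, 30, 5), (32, 30, 5)}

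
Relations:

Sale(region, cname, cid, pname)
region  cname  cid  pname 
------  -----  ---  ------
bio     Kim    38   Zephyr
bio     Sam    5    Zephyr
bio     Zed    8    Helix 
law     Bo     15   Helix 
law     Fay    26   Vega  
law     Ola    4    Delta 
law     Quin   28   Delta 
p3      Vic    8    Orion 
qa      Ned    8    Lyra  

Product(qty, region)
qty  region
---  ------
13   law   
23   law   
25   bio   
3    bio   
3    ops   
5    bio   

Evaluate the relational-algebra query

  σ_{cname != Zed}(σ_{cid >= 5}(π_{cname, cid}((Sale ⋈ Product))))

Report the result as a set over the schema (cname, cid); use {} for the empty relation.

{(Bo, 15), (Fay, 26), (Kim, 38), (Quin, 28), (Sam, 5)}

Joining Sale and Product on region yields {(bio, Kim, 38, Zephyr, 25), (bio, Kim, 38, Zephyr, 3), (bio, Kim, 38, Zephyr, 5), (bio, Sam, 5, Zephyr, 25), (bio, Sam, 5, Zephyr, 3), (bio, Sam, 5, Zephyr, 5), (bio, Zed, 8, Helix, 25), (bio, Zed, 8, Helix, 3), (bio, Zed, 8, Helix, 5), (law, Bo, 15, Helix, 13), (law, Bo, 15, Helix, 23), (law, Fay, 26, Vega, 13), (law, Fay, 26, Vega, 23), (law, Ola, 4, Delta, 13), (law, Ola, 4, Delta, 23), (law, Quin, 28, Delta, 13), (law, Quin, 28, Delta, 23)}.
π_{cname, cid} gives {(Bo, 15), (Fay, 26), (Kim, 38), (Ola, 4), (Quin, 28), (Sam, 5), (Zed, 8)} (10 duplicate(s) eliminated).
Apply σ_{cid >= 5}; surviving tuples: {(Bo, 15), (Fay, 26), (Kim, 38), (Quin, 28), (Sam, 5), (Zed, 8)}
Apply σ_{cname != Zed}; surviving tuples: {(Bo, 15), (Fay, 26), (Kim, 38), (Quin, 28), (Sam, 5)}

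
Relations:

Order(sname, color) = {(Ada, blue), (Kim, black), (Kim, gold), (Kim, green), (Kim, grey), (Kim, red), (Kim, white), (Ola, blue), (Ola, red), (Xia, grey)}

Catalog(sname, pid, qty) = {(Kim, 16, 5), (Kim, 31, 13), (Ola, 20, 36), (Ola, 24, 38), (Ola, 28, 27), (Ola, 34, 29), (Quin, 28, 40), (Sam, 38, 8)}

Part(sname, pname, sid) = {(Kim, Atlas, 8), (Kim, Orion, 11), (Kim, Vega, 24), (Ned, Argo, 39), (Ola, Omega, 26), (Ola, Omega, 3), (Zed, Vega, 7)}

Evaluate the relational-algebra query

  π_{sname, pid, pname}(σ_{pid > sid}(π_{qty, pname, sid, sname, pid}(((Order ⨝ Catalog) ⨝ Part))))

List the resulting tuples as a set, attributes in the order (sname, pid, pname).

{(Kim, 16, Atlas), (Kim, 16, Orion), (Kim, 31, Atlas), (Kim, 31, Orion), (Kim, 31, Vega), (Ola, 20, Omega), (Ola, 24, Omega), (Ola, 28, Omega), (Ola, 34, Omega)}

Joining Order and Catalog on sname yields {(Kim, black, 16, 5), (Kim, black, 31, 13), (Kim, gold, 16, 5), (Kim, gold, 31, 13), (Kim, green, 16, 5), (Kim, green, 31, 13), (Kim, grey, 16, 5), (Kim, grey, 31, 13), (Kim, red, 16, 5), (Kim, red, 31, 13), (Kim, white, 16, 5), (Kim, white, 31, 13), (Ola, blue, 20, 36), (Ola, blue, 24, 38), (Ola, blue, 28, 27), (Ola, blue, 34, 29), (Ola, red, 20, 36), (Ola, red, 24, 38), (Ola, red, 28, 27), (Ola, red, 34, 29)}.
Joining (Order ⨝ Catalog) and Part on sname yields {(Kim, black, 16, 5, Atlas, 8), (Kim, black, 16, 5, Orion, 11), (Kim, black, 16, 5, Vega, 24), (Kim, black, 31, 13, Atlas, 8), (Kim, black, 31, 13, Orion, 11), (Kim, black, 31, 13, Vega, 24), (Kim, gold, 16, 5, Atlas, 8), (Kim, gold, 16, 5, Orion, 11), (Kim, gold, 16, 5, Vega, 24), (Kim, gold, 31, 13, Atlas, 8), (Kim, gold, 31, 13, Orion, 11), (Kim, gold, 31, 13, Vega, 24), (Kim, green, 16, 5, Atlas, 8), (Kim, green, 16, 5, Orion, 11), (Kim, green, 16, 5, Vega, 24), (Kim, green, 31, 13, Atlas, 8), (Kim, green, 31, 13, Orion, 11), (Kim, green, 31, 13, Vega, 24), (Kim, grey, 16, 5, Atlas, 8), (Kim, grey, 16, 5, Orion, 11), (Kim, grey, 16, 5, Vega, 24), (Kim, grey, 31, 13, Atlas, 8), (Kim, grey, 31, 13, Orion, 11), (Kim, grey, 31, 13, Vega, 24), (Kim, red, 16, 5, Atlas, 8), (Kim, red, 16, 5, Orion, 11), (Kim, red, 16, 5, Vega, 24), (Kim, red, 31, 13, Atlas, 8), (Kim, red, 31, 13, Orion, 11), (Kim, red, 31, 13, Vega, 24), (Kim, white, 16, 5, Atlas, 8), (Kim, white, 16, 5, Orion, 11), (Kim, white, 16, 5, Vega, 24), (Kim, white, 31, 13, Atlas, 8), (Kim, white, 31, 13, Orion, 11), (Kim, white, 31, 13, Vega, 24), (Ola, blue, 20, 36, Omega, 26), (Ola, blue, 20, 36, Omega, 3), (Ola, blue, 24, 38, Omega, 26), (Ola, blue, 24, 38, Omega, 3), (Ola, blue, 28, 27, Omega, 26), (Ola, blue, 28, 27, Omega, 3), (Ola, blue, 34, 29, Omega, 26), (Ola, blue, 34, 29, Omega, 3), (Ola, red, 20, 36, Omega, 26), (Ola, red, 20, 36, Omega, 3), (Ola, red, 24, 38, Omega, 26), (Ola, red, 24, 38, Omega, 3), (Ola, red, 28, 27, Omega, 26), (Ola, red, 28, 27, Omega, 3), (Ola, red, 34, 29, Omega, 26), (Ola, red, 34, 29, Omega, 3)}.
π[qty, pname, sid, sname, pid]: project onto (qty, pname, sid, sname, pid) (38 duplicate(s) eliminated) → {(13, Atlas, 8, Kim, 31), (13, Orion, 11, Kim, 31), (13, Vega, 24, Kim, 31), (27, Omega, 26, Ola, 28), (27, Omega, 3, Ola, 28), (29, Omega, 26, Ola, 34), (29, Omega, 3, Ola, 34), (36, Omega, 26, Ola, 20), (36, Omega, 3, Ola, 20), (38, Omega, 26, Ola, 24), (38, Omega, 3, Ola, 24), (5, Atlas, 8, Kim, 16), (5, Orion, 11, Kim, 16), (5, Vega, 24, Kim, 16)}
Apply σ_{pid > sid}; surviving tuples: {(13, Atlas, 8, Kim, 31), (13, Orion, 11, Kim, 31), (13, Vega, 24, Kim, 31), (27, Omega, 26, Ola, 28), (27, Omega, 3, Ola, 28), (29, Omega, 26, Ola, 34), (29, Omega, 3, Ola, 34), (36, Omega, 3, Ola, 20), (38, Omega, 3, Ola, 24), (5, Atlas, 8, Kim, 16), (5, Orion, 11, Kim, 16)}
π[sname, pid, pname]: project onto (sname, pid, pname) (2 duplicate(s) eliminated) → {(Kim, 16, Atlas), (Kim, 16, Orion), (Kim, 31, Atlas), (Kim, 31, Orion), (Kim, 31, Vega), (Ola, 20, Omega), (Ola, 24, Omega), (Ola, 28, Omega), (Ola, 34, Omega)}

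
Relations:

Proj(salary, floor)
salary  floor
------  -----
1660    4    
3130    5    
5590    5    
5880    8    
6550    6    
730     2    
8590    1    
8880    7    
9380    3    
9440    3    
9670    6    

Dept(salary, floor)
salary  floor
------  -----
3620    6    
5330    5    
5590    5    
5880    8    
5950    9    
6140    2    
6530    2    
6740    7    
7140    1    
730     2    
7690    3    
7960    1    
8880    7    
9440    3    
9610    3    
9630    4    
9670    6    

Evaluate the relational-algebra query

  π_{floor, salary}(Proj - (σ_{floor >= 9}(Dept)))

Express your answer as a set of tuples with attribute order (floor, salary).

Apply σ_{floor >= 9}; surviving tuples: {(5950, 9)}
Set difference of the two operands is {(1660, 4), (3130, 5), (5590, 5), (5880, 8), (6550, 6), (730, 2), (8590, 1), (8880, 7), (9380, 3), (9440, 3), (9670, 6)}.
Keep only column(s) floor, salary: {(1, 8590), (2, 730), (3, 9380), (3, 9440), (4, 1660), (5, 3130), (5, 5590), (6, 6550), (6, 9670), (7, 8880), (8, 5880)}

{(1, 8590), (2, 730), (3, 9380), (3, 9440), (4, 1660), (5, 3130), (5, 5590), (6, 6550), (6, 9670), (7, 8880), (8, 5880)}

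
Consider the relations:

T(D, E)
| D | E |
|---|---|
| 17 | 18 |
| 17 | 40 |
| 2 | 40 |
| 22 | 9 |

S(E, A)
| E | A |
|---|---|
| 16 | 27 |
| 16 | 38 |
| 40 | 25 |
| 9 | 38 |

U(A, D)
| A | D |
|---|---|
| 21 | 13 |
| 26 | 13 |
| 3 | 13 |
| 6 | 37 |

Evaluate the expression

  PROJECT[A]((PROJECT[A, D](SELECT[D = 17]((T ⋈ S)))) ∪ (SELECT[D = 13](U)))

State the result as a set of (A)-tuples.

Joining T and S on E yields {(17, 40, 25), (2, 40, 25), (22, 9, 38)}.
Filtering on D = 17 leaves {(17, 40, 25)}.
Keep only column(s) A, D: {(25, 17)}
Filtering on D = 13 leaves {(21, 13), (26, 13), (3, 13)}.
Set union of the two operands is {(21, 13), (25, 17), (26, 13), (3, 13)}.
Keep only column(s) A: {21, 25, 26, 3}

{21, 25, 26, 3}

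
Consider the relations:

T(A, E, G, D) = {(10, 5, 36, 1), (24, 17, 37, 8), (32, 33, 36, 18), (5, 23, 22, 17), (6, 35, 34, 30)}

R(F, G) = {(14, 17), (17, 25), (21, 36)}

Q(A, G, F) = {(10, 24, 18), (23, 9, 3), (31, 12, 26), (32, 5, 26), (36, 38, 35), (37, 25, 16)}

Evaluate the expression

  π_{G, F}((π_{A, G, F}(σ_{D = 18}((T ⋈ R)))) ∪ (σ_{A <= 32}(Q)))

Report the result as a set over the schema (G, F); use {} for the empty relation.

{(12, 26), (24, 18), (36, 21), (5, 26), (9, 3)}

Joining T and R on G yields {(10, 5, 36, 1, 21), (32, 33, 36, 18, 21)}.
σ[D = 18]: keep tuples satisfying D = 18 → {(32, 33, 36, 18, 21)}
Keep only column(s) A, G, F: {(32, 36, 21)}
σ[A <= 32]: keep tuples satisfying A <= 32 → {(10, 24, 18), (23, 9, 3), (31, 12, 26), (32, 5, 26)}
Taking the union: {(10, 24, 18), (23, 9, 3), (31, 12, 26), (32, 36, 21), (32, 5, 26)}
Keep only column(s) G, F: {(12, 26), (24, 18), (36, 21), (5, 26), (9, 3)}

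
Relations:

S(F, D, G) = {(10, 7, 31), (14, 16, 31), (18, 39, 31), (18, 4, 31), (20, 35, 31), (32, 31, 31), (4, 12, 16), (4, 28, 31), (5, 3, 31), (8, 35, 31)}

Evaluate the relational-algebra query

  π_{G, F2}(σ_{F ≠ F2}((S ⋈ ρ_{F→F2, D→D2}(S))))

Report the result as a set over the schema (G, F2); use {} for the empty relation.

ρ[F→F2, D→D2]: schema becomes (F2, D2, G); tuples unchanged.
Joining S and ρ_{F→F2, D→D2}(S) on G yields {(10, 7, 31, 10, 7), (10, 7, 31, 14, 16), (10, 7, 31, 18, 39), (10, 7, 31, 18, 4), (10, 7, 31, 20, 35), (10, 7, 31, 32, 31), (10, 7, 31, 4, 28), (10, 7, 31, 5, 3), (10, 7, 31, 8, 35), (14, 16, 31, 10, 7), (14, 16, 31, 14, 16), (14, 16, 31, 18, 39), (14, 16, 31, 18, 4), (14, 16, 31, 20, 35), (14, 16, 31, 32, 31), (14, 16, 31, 4, 28), (14, 16, 31, 5, 3), (14, 16, 31, 8, 35), (18, 39, 31, 10, 7), (18, 39, 31, 14, 16), (18, 39, 31, 18, 39), (18, 39, 31, 18, 4), (18, 39, 31, 20, 35), (18, 39, 31, 32, 31), (18, 39, 31, 4, 28), (18, 39, 31, 5, 3), (18, 39, 31, 8, 35), (18, 4, 31, 10, 7), (18, 4, 31, 14, 16), (18, 4, 31, 18, 39), (18, 4, 31, 18, 4), (18, 4, 31, 20, 35), (18, 4, 31, 32, 31), (18, 4, 31, 4, 28), (18, 4, 31, 5, 3), (18, 4, 31, 8, 35), (20, 35, 31, 10, 7), (20, 35, 31, 14, 16), (20, 35, 31, 18, 39), (20, 35, 31, 18, 4), (20, 35, 31, 20, 35), (20, 35, 31, 32, 31), (20, 35, 31, 4, 28), (20, 35, 31, 5, 3), (20, 35, 31, 8, 35), (32, 31, 31, 10, 7), (32, 31, 31, 14, 16), (32, 31, 31, 18, 39), (32, 31, 31, 18, 4), (32, 31, 31, 20, 35), (32, 31, 31, 32, 31), (32, 31, 31, 4, 28), (32, 31, 31, 5, 3), (32, 31, 31, 8, 35), (4, 12, 16, 4, 12), (4, 28, 31, 10, 7), (4, 28, 31, 14, 16), (4, 28, 31, 18, 39), (4, 28, 31, 18, 4), (4, 28, 31, 20, 35), (4, 28, 31, 32, 31), (4, 28, 31, 4, 28), (4, 28, 31, 5, 3), (4, 28, 31, 8, 35), (5, 3, 31, 10, 7), (5, 3, 31, 14, 16), (5, 3, 31, 18, 39), (5, 3, 31, 18, 4), (5, 3, 31, 20, 35), (5, 3, 31, 32, 31), (5, 3, 31, 4, 28), (5, 3, 31, 5, 3), (5, 3, 31, 8, 35), (8, 35, 31, 10, 7), (8, 35, 31, 14, 16), (8, 35, 31, 18, 39), (8, 35, 31, 18, 4), (8, 35, 31, 20, 35), (8, 35, 31, 32, 31), (8, 35, 31, 4, 28), (8, 35, 31, 5, 3), (8, 35, 31, 8, 35)}.
Apply σ_{F ≠ F2}; surviving tuples: {(10, 7, 31, 14, 16), (10, 7, 31, 18, 39), (10, 7, 31, 18, 4), (10, 7, 31, 20, 35), (10, 7, 31, 32, 31), (10, 7, 31, 4, 28), (10, 7, 31, 5, 3), (10, 7, 31, 8, 35), (14, 16, 31, 10, 7), (14, 16, 31, 18, 39), (14, 16, 31, 18, 4), (14, 16, 31, 20, 35), (14, 16, 31, 32, 31), (14, 16, 31, 4, 28), (14, 16, 31, 5, 3), (14, 16, 31, 8, 35), (18, 39, 31, 10, 7), (18, 39, 31, 14, 16), (18, 39, 31, 20, 35), (18, 39, 31, 32, 31), (18, 39, 31, 4, 28), (18, 39, 31, 5, 3), (18, 39, 31, 8, 35), (18, 4, 31, 10, 7), (18, 4, 31, 14, 16), (18, 4, 31, 20, 35), (18, 4, 31, 32, 31), (18, 4, 31, 4, 28), (18, 4, 31, 5, 3), (18, 4, 31, 8, 35), (20, 35, 31, 10, 7), (20, 35, 31, 14, 16), (20, 35, 31, 18, 39), (20, 35, 31, 18, 4), (20, 35, 31, 32, 31), (20, 35, 31, 4, 28), (20, 35, 31, 5, 3), (20, 35, 31, 8, 35), (32, 31, 31, 10, 7), (32, 31, 31, 14, 16), (32, 31, 31, 18, 39), (32, 31, 31, 18, 4), (32, 31, 31, 20, 35), (32, 31, 31, 4, 28), (32, 31, 31, 5, 3), (32, 31, 31, 8, 35), (4, 28, 31, 10, 7), (4, 28, 31, 14, 16), (4, 28, 31, 18, 39), (4, 28, 31, 18, 4), (4, 28, 31, 20, 35), (4, 28, 31, 32, 31), (4, 28, 31, 5, 3), (4, 28, 31, 8, 35), (5, 3, 31, 10, 7), (5, 3, 31, 14, 16), (5, 3, 31, 18, 39), (5, 3, 31, 18, 4), (5, 3, 31, 20, 35), (5, 3, 31, 32, 31), (5, 3, 31, 4, 28), (5, 3, 31, 8, 35), (8, 35, 31, 10, 7), (8, 35, 31, 14, 16), (8, 35, 31, 18, 39), (8, 35, 31, 18, 4), (8, 35, 31, 20, 35), (8, 35, 31, 32, 31), (8, 35, 31, 4, 28), (8, 35, 31, 5, 3)}
π[G, F2]: project onto (G, F2) (62 duplicate(s) eliminated) → {(31, 10), (31, 14), (31, 18), (31, 20), (31, 32), (31, 4), (31, 5), (31, 8)}

{(31, 10), (31, 14), (31, 18), (31, 20), (31, 32), (31, 4), (31, 5), (31, 8)}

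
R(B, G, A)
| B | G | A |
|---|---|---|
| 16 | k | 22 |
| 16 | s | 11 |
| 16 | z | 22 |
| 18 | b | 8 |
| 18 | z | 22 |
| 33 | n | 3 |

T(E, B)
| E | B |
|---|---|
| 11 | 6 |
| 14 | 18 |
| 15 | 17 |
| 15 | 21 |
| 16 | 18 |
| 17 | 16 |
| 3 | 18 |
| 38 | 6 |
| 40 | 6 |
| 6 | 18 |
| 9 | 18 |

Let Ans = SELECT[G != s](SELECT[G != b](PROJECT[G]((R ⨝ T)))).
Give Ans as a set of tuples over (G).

R ⋈ T (natural join on B): {(16, k, 22, 17), (16, s, 11, 17), (16, z, 22, 17), (18, b, 8, 14), (18, b, 8, 16), (18, b, 8, 3), (18, b, 8, 6), (18, b, 8, 9), (18, z, 22, 14), (18, z, 22, 16), (18, z, 22, 3), (18, z, 22, 6), (18, z, 22, 9)}
Keep only column(s) G (9 duplicate(s) eliminated): {b, k, s, z}
σ[G != b]: keep tuples satisfying G != b → {k, s, z}
σ[G != s]: keep tuples satisfying G != s → {k, z}

{k, z}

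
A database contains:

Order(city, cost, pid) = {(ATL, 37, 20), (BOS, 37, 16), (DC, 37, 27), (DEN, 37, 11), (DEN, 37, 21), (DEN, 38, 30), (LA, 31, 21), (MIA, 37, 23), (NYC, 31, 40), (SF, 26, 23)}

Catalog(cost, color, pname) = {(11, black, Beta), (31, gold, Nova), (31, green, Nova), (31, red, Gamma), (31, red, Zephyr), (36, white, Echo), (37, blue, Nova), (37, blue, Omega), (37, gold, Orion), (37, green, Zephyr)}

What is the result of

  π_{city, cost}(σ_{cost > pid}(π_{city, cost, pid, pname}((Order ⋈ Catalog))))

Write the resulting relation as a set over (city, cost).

{(ATL, 37), (BOS, 37), (DC, 37), (DEN, 37), (LA, 31), (MIA, 37)}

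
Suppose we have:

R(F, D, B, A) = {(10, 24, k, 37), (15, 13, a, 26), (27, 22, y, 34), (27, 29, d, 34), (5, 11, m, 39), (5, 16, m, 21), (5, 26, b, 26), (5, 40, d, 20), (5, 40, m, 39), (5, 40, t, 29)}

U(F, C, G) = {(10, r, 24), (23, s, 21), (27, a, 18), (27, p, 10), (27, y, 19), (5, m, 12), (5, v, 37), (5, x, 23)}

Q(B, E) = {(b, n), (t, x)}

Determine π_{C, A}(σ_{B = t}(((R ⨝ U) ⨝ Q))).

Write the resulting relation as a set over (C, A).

Joining R and U on F yields {(10, 24, k, 37, r, 24), (27, 22, y, 34, a, 18), (27, 22, y, 34, p, 10), (27, 22, y, 34, y, 19), (27, 29, d, 34, a, 18), (27, 29, d, 34, p, 10), (27, 29, d, 34, y, 19), (5, 11, m, 39, m, 12), (5, 11, m, 39, v, 37), (5, 11, m, 39, x, 23), (5, 16, m, 21, m, 12), (5, 16, m, 21, v, 37), (5, 16, m, 21, x, 23), (5, 26, b, 26, m, 12), (5, 26, b, 26, v, 37), (5, 26, b, 26, x, 23), (5, 40, d, 20, m, 12), (5, 40, d, 20, v, 37), (5, 40, d, 20, x, 23), (5, 40, m, 39, m, 12), (5, 40, m, 39, v, 37), (5, 40, m, 39, x, 23), (5, 40, t, 29, m, 12), (5, 40, t, 29, v, 37), (5, 40, t, 29, x, 23)}.
Joining (R ⨝ U) and Q on B yields {(5, 26, b, 26, m, 12, n), (5, 26, b, 26, v, 37, n), (5, 26, b, 26, x, 23, n), (5, 40, t, 29, m, 12, x), (5, 40, t, 29, v, 37, x), (5, 40, t, 29, x, 23, x)}.
Selection B = t: {(5, 40, t, 29, m, 12, x), (5, 40, t, 29, v, 37, x), (5, 40, t, 29, x, 23, x)}
π[C, A]: project onto (C, A) → {(m, 29), (v, 29), (x, 29)}

{(m, 29), (v, 29), (x, 29)}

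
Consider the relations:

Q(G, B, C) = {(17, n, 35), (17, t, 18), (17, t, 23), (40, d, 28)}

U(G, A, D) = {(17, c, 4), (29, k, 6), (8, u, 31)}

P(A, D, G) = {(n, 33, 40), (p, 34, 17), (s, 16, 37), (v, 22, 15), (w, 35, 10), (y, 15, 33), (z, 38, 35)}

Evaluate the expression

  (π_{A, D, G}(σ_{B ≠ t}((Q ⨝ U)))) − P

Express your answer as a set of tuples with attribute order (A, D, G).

{(c, 4, 17)}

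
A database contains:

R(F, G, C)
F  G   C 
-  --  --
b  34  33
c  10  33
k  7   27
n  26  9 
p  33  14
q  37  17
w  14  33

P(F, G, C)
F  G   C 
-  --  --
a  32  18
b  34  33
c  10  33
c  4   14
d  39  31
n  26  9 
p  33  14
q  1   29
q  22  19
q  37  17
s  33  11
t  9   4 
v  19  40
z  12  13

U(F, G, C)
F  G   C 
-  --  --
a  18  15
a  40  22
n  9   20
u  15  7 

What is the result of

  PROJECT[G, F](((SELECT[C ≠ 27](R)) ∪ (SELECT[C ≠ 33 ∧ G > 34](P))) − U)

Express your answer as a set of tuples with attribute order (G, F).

{(10, c), (14, w), (26, n), (33, p), (34, b), (37, q), (39, d)}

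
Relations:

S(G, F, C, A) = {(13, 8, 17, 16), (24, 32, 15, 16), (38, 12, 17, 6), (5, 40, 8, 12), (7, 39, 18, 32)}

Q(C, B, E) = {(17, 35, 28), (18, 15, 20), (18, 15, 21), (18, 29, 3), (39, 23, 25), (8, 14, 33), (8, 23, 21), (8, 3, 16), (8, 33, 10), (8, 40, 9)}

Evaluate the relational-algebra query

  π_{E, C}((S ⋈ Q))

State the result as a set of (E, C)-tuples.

{(10, 8), (16, 8), (20, 18), (21, 18), (21, 8), (28, 17), (3, 18), (33, 8), (9, 8)}

S ⋈ Q (natural join on C): {(13, 8, 17, 16, 35, 28), (38, 12, 17, 6, 35, 28), (5, 40, 8, 12, 14, 33), (5, 40, 8, 12, 23, 21), (5, 40, 8, 12, 3, 16), (5, 40, 8, 12, 33, 10), (5, 40, 8, 12, 40, 9), (7, 39, 18, 32, 15, 20), (7, 39, 18, 32, 15, 21), (7, 39, 18, 32, 29, 3)}
π_{E, C} gives {(10, 8), (16, 8), (20, 18), (21, 18), (21, 8), (28, 17), (3, 18), (33, 8), (9, 8)} (1 duplicate(s) eliminated).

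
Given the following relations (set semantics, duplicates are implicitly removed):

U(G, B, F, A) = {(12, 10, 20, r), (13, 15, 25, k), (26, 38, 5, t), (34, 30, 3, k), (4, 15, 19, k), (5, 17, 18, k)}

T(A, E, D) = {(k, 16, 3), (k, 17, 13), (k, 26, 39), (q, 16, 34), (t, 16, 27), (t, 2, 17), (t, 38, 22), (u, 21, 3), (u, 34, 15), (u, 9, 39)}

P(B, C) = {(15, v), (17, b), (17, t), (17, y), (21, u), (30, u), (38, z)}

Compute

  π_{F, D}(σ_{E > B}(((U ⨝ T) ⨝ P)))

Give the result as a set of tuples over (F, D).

{(18, 39), (19, 13), (19, 3), (19, 39), (25, 13), (25, 3), (25, 39)}

Natural join on A: {(13, 15, 25, k, 16, 3), (13, 15, 25, k, 17, 13), (13, 15, 25, k, 26, 39), (26, 38, 5, t, 16, 27), (26, 38, 5, t, 2, 17), (26, 38, 5, t, 38, 22), (34, 30, 3, k, 16, 3), (34, 30, 3, k, 17, 13), (34, 30, 3, k, 26, 39), (4, 15, 19, k, 16, 3), (4, 15, 19, k, 17, 13), (4, 15, 19, k, 26, 39), (5, 17, 18, k, 16, 3), (5, 17, 18, k, 17, 13), (5, 17, 18, k, 26, 39)}
Natural join on B: {(13, 15, 25, k, 16, 3, v), (13, 15, 25, k, 17, 13, v), (13, 15, 25, k, 26, 39, v), (26, 38, 5, t, 16, 27, z), (26, 38, 5, t, 2, 17, z), (26, 38, 5, t, 38, 22, z), (34, 30, 3, k, 16, 3, u), (34, 30, 3, k, 17, 13, u), (34, 30, 3, k, 26, 39, u), (4, 15, 19, k, 16, 3, v), (4, 15, 19, k, 17, 13, v), (4, 15, 19, k, 26, 39, v), (5, 17, 18, k, 16, 3, b), (5, 17, 18, k, 16, 3, t), (5, 17, 18, k, 16, 3, y), (5, 17, 18, k, 17, 13, b), (5, 17, 18, k, 17, 13, t), (5, 17, 18, k, 17, 13, y), (5, 17, 18, k, 26, 39, b), (5, 17, 18, k, 26, 39, t), (5, 17, 18, k, 26, 39, y)}
σ[E > B]: keep tuples satisfying E > B → {(13, 15, 25, k, 16, 3, v), (13, 15, 25, k, 17, 13, v), (13, 15, 25, k, 26, 39, v), (4, 15, 19, k, 16, 3, v), (4, 15, 19, k, 17, 13, v), (4, 15, 19, k, 26, 39, v), (5, 17, 18, k, 26, 39, b), (5, 17, 18, k, 26, 39, t), (5, 17, 18, k, 26, 39, y)}
Keep only column(s) F, D (2 duplicate(s) eliminated): {(18, 39), (19, 13), (19, 3), (19, 39), (25, 13), (25, 3), (25, 39)}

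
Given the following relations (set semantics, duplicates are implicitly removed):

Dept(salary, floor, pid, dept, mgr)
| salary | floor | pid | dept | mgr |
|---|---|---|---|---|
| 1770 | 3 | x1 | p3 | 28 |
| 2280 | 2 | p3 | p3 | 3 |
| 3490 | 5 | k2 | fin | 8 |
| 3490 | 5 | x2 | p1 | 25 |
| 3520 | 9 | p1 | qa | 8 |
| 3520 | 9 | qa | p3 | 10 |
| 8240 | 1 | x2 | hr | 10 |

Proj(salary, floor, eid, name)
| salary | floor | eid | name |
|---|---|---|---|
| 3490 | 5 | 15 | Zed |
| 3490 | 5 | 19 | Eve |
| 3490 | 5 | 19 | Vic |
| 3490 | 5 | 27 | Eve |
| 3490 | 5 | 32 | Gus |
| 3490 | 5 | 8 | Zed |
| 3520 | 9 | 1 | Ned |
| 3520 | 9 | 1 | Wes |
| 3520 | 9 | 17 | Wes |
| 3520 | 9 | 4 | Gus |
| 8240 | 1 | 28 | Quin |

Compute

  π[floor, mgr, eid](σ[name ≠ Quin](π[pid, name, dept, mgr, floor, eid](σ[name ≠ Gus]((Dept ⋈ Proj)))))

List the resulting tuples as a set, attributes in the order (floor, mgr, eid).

{(5, 25, 15), (5, 25, 19), (5, 25, 27), (5, 25, 8), (5, 8, 15), (5, 8, 19), (5, 8, 27), (5, 8, 8), (9, 10, 1), (9, 10, 17), (9, 8, 1), (9, 8, 17)}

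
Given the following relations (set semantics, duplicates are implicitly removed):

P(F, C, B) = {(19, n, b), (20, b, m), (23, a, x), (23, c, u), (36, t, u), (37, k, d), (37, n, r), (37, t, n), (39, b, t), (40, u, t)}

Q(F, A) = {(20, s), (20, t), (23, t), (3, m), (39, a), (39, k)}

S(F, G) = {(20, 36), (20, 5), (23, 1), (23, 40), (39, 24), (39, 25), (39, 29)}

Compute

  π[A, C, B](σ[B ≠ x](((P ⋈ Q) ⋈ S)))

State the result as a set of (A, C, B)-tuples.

{(a, b, t), (k, b, t), (s, b, m), (t, b, m), (t, c, u)}

Natural join on F: {(20, b, m, s), (20, b, m, t), (23, a, x, t), (23, c, u, t), (39, b, t, a), (39, b, t, k)}
Natural join on F: {(20, b, m, s, 36), (20, b, m, s, 5), (20, b, m, t, 36), (20, b, m, t, 5), (23, a, x, t, 1), (23, a, x, t, 40), (23, c, u, t, 1), (23, c, u, t, 40), (39, b, t, a, 24), (39, b, t, a, 25), (39, b, t, a, 29), (39, b, t, k, 24), (39, b, t, k, 25), (39, b, t, k, 29)}
σ[B ≠ x]: keep tuples satisfying B ≠ x → {(20, b, m, s, 36), (20, b, m, s, 5), (20, b, m, t, 36), (20, b, m, t, 5), (23, c, u, t, 1), (23, c, u, t, 40), (39, b, t, a, 24), (39, b, t, a, 25), (39, b, t, a, 29), (39, b, t, k, 24), (39, b, t, k, 25), (39, b, t, k, 29)}
Keep only column(s) A, C, B (7 duplicate(s) eliminated): {(a, b, t), (k, b, t), (s, b, m), (t, b, m), (t, c, u)}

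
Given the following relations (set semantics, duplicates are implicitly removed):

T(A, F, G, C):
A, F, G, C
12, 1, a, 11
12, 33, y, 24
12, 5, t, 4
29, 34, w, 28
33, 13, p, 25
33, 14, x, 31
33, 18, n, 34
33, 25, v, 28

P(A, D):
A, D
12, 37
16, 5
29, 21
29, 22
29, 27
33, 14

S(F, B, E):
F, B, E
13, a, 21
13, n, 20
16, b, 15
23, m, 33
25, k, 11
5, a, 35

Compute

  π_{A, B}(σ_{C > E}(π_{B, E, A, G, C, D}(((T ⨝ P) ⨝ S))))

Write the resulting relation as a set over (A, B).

Joining T and P on A yields {(12, 1, a, 11, 37), (12, 33, y, 24, 37), (12, 5, t, 4, 37), (29, 34, w, 28, 21), (29, 34, w, 28, 22), (29, 34, w, 28, 27), (33, 13, p, 25, 14), (33, 14, x, 31, 14), (33, 18, n, 34, 14), (33, 25, v, 28, 14)}.
Joining (T ⨝ P) and S on F yields {(12, 5, t, 4, 37, a, 35), (33, 13, p, 25, 14, a, 21), (33, 13, p, 25, 14, n, 20), (33, 25, v, 28, 14, k, 11)}.
π_{B, E, A, G, C, D} gives {(a, 21, 33, p, 25, 14), (a, 35, 12, t, 4, 37), (k, 11, 33, v, 28, 14), (n, 20, 33, p, 25, 14)}.
Apply σ_{C > E}; surviving tuples: {(a, 21, 33, p, 25, 14), (k, 11, 33, v, 28, 14), (n, 20, 33, p, 25, 14)}
π_{A, B} gives {(33, a), (33, k), (33, n)}.

{(33, a), (33, k), (33, n)}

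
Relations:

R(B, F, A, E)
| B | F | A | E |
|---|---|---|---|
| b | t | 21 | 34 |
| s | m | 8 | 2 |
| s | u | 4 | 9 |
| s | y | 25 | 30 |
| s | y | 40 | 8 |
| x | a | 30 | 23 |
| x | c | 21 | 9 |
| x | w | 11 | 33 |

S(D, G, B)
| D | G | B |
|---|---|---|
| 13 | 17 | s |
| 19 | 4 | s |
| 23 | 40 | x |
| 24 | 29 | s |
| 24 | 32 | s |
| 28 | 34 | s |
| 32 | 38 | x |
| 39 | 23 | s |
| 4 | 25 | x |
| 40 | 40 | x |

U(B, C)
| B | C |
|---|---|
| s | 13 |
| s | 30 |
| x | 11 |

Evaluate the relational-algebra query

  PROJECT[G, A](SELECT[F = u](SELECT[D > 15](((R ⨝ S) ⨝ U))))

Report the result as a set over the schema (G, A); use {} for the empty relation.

Joining R and S on B yields {(s, m, 8, 2, 13, 17), (s, m, 8, 2, 19, 4), (s, m, 8, 2, 24, 29), (s, m, 8, 2, 24, 32), (s, m, 8, 2, 28, 34), (s, m, 8, 2, 39, 23), (s, u, 4, 9, 13, 17), (s, u, 4, 9, 19, 4), (s, u, 4, 9, 24, 29), (s, u, 4, 9, 24, 32), (s, u, 4, 9, 28, 34), (s, u, 4, 9, 39, 23), (s, y, 25, 30, 13, 17), (s, y, 25, 30, 19, 4), (s, y, 25, 30, 24, 29), (s, y, 25, 30, 24, 32), (s, y, 25, 30, 28, 34), (s, y, 25, 30, 39, 23), (s, y, 40, 8, 13, 17), (s, y, 40, 8, 19, 4), (s, y, 40, 8, 24, 29), (s, y, 40, 8, 24, 32), (s, y, 40, 8, 28, 34), (s, y, 40, 8, 39, 23), (x, a, 30, 23, 23, 40), (x, a, 30, 23, 32, 38), (x, a, 30, 23, 4, 25), (x, a, 30, 23, 40, 40), (x, c, 21, 9, 23, 40), (x, c, 21, 9, 32, 38), (x, c, 21, 9, 4, 25), (x, c, 21, 9, 40, 40), (x, w, 11, 33, 23, 40), (x, w, 11, 33, 32, 38), (x, w, 11, 33, 4, 25), (x, w, 11, 33, 40, 40)}.
Joining (R ⨝ S) and U on B yields {(s, m, 8, 2, 13, 17, 13), (s, m, 8, 2, 13, 17, 30), (s, m, 8, 2, 19, 4, 13), (s, m, 8, 2, 19, 4, 30), (s, m, 8, 2, 24, 29, 13), (s, m, 8, 2, 24, 29, 30), (s, m, 8, 2, 24, 32, 13), (s, m, 8, 2, 24, 32, 30), (s, m, 8, 2, 28, 34, 13), (s, m, 8, 2, 28, 34, 30), (s, m, 8, 2, 39, 23, 13), (s, m, 8, 2, 39, 23, 30), (s, u, 4, 9, 13, 17, 13), (s, u, 4, 9, 13, 17, 30), (s, u, 4, 9, 19, 4, 13), (s, u, 4, 9, 19, 4, 30), (s, u, 4, 9, 24, 29, 13), (s, u, 4, 9, 24, 29, 30), (s, u, 4, 9, 24, 32, 13), (s, u, 4, 9, 24, 32, 30), (s, u, 4, 9, 28, 34, 13), (s, u, 4, 9, 28, 34, 30), (s, u, 4, 9, 39, 23, 13), (s, u, 4, 9, 39, 23, 30), (s, y, 25, 30, 13, 17, 13), (s, y, 25, 30, 13, 17, 30), (s, y, 25, 30, 19, 4, 13), (s, y, 25, 30, 19, 4, 30), (s, y, 25, 30, 24, 29, 13), (s, y, 25, 30, 24, 29, 30), (s, y, 25, 30, 24, 32, 13), (s, y, 25, 30, 24, 32, 30), (s, y, 25, 30, 28, 34, 13), (s, y, 25, 30, 28, 34, 30), (s, y, 25, 30, 39, 23, 13), (s, y, 25, 30, 39, 23, 30), (s, y, 40, 8, 13, 17, 13), (s, y, 40, 8, 13, 17, 30), (s, y, 40, 8, 19, 4, 13), (s, y, 40, 8, 19, 4, 30), (s, y, 40, 8, 24, 29, 13), (s, y, 40, 8, 24, 29, 30), (s, y, 40, 8, 24, 32, 13), (s, y, 40, 8, 24, 32, 30), (s, y, 40, 8, 28, 34, 13), (s, y, 40, 8, 28, 34, 30), (s, y, 40, 8, 39, 23, 13), (s, y, 40, 8, 39, 23, 30), (x, a, 30, 23, 23, 40, 11), (x, a, 30, 23, 32, 38, 11), (x, a, 30, 23, 4, 25, 11), (x, a, 30, 23, 40, 40, 11), (x, c, 21, 9, 23, 40, 11), (x, c, 21, 9, 32, 38, 11), (x, c, 21, 9, 4, 25, 11), (x, c, 21, 9, 40, 40, 11), (x, w, 11, 33, 23, 40, 11), (x, w, 11, 33, 32, 38, 11), (x, w, 11, 33, 4, 25, 11), (x, w, 11, 33, 40, 40, 11)}.
Filtering on D > 15 leaves {(s, m, 8, 2, 19, 4, 13), (s, m, 8, 2, 19, 4, 30), (s, m, 8, 2, 24, 29, 13), (s, m, 8, 2, 24, 29, 30), (s, m, 8, 2, 24, 32, 13), (s, m, 8, 2, 24, 32, 30), (s, m, 8, 2, 28, 34, 13), (s, m, 8, 2, 28, 34, 30), (s, m, 8, 2, 39, 23, 13), (s, m, 8, 2, 39, 23, 30), (s, u, 4, 9, 19, 4, 13), (s, u, 4, 9, 19, 4, 30), (s, u, 4, 9, 24, 29, 13), (s, u, 4, 9, 24, 29, 30), (s, u, 4, 9, 24, 32, 13), (s, u, 4, 9, 24, 32, 30), (s, u, 4, 9, 28, 34, 13), (s, u, 4, 9, 28, 34, 30), (s, u, 4, 9, 39, 23, 13), (s, u, 4, 9, 39, 23, 30), (s, y, 25, 30, 19, 4, 13), (s, y, 25, 30, 19, 4, 30), (s, y, 25, 30, 24, 29, 13), (s, y, 25, 30, 24, 29, 30), (s, y, 25, 30, 24, 32, 13), (s, y, 25, 30, 24, 32, 30), (s, y, 25, 30, 28, 34, 13), (s, y, 25, 30, 28, 34, 30), (s, y, 25, 30, 39, 23, 13), (s, y, 25, 30, 39, 23, 30), (s, y, 40, 8, 19, 4, 13), (s, y, 40, 8, 19, 4, 30), (s, y, 40, 8, 24, 29, 13), (s, y, 40, 8, 24, 29, 30), (s, y, 40, 8, 24, 32, 13), (s, y, 40, 8, 24, 32, 30), (s, y, 40, 8, 28, 34, 13), (s, y, 40, 8, 28, 34, 30), (s, y, 40, 8, 39, 23, 13), (s, y, 40, 8, 39, 23, 30), (x, a, 30, 23, 23, 40, 11), (x, a, 30, 23, 32, 38, 11), (x, a, 30, 23, 40, 40, 11), (x, c, 21, 9, 23, 40, 11), (x, c, 21, 9, 32, 38, 11), (x, c, 21, 9, 40, 40, 11), (x, w, 11, 33, 23, 40, 11), (x, w, 11, 33, 32, 38, 11), (x, w, 11, 33, 40, 40, 11)}.
Filtering on F = u leaves {(s, u, 4, 9, 19, 4, 13), (s, u, 4, 9, 19, 4, 30), (s, u, 4, 9, 24, 29, 13), (s, u, 4, 9, 24, 29, 30), (s, u, 4, 9, 24, 32, 13), (s, u, 4, 9, 24, 32, 30), (s, u, 4, 9, 28, 34, 13), (s, u, 4, 9, 28, 34, 30), (s, u, 4, 9, 39, 23, 13), (s, u, 4, 9, 39, 23, 30)}.
Projecting to G, A (5 duplicate(s) eliminated): {(23, 4), (29, 4), (32, 4), (34, 4), (4, 4)}

{(23, 4), (29, 4), (32, 4), (34, 4), (4, 4)}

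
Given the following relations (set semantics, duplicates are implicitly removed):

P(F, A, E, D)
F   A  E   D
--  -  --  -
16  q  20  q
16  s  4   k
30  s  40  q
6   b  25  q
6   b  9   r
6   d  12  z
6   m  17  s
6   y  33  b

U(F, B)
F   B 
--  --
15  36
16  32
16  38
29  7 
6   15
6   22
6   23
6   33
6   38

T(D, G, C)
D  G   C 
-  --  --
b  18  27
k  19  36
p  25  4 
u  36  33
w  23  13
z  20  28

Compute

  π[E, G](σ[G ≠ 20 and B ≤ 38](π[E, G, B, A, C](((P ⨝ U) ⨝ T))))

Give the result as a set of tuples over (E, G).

Natural join on F: {(16, q, 20, q, 32), (16, q, 20, q, 38), (16, s, 4, k, 32), (16, s, 4, k, 38), (6, b, 25, q, 15), (6, b, 25, q, 22), (6, b, 25, q, 23), (6, b, 25, q, 33), (6, b, 25, q, 38), (6, b, 9, r, 15), (6, b, 9, r, 22), (6, b, 9, r, 23), (6, b, 9, r, 33), (6, b, 9, r, 38), (6, d, 12, z, 15), (6, d, 12, z, 22), (6, d, 12, z, 23), (6, d, 12, z, 33), (6, d, 12, z, 38), (6, m, 17, s, 15), (6, m, 17, s, 22), (6, m, 17, s, 23), (6, m, 17, s, 33), (6, m, 17, s, 38), (6, y, 33, b, 15), (6, y, 33, b, 22), (6, y, 33, b, 23), (6, y, 33, b, 33), (6, y, 33, b, 38)}
Natural join on D: {(16, s, 4, k, 32, 19, 36), (16, s, 4, k, 38, 19, 36), (6, d, 12, z, 15, 20, 28), (6, d, 12, z, 22, 20, 28), (6, d, 12, z, 23, 20, 28), (6, d, 12, z, 33, 20, 28), (6, d, 12, z, 38, 20, 28), (6, y, 33, b, 15, 18, 27), (6, y, 33, b, 22, 18, 27), (6, y, 33, b, 23, 18, 27), (6, y, 33, b, 33, 18, 27), (6, y, 33, b, 38, 18, 27)}
π_{E, G, B, A, C} gives {(12, 20, 15, d, 28), (12, 20, 22, d, 28), (12, 20, 23, d, 28), (12, 20, 33, d, 28), (12, 20, 38, d, 28), (33, 18, 15, y, 27), (33, 18, 22, y, 27), (33, 18, 23, y, 27), (33, 18, 33, y, 27), (33, 18, 38, y, 27), (4, 19, 32, s, 36), (4, 19, 38, s, 36)}.
Filtering on G ≠ 20 and B ≤ 38 leaves {(33, 18, 15, y, 27), (33, 18, 22, y, 27), (33, 18, 23, y, 27), (33, 18, 33, y, 27), (33, 18, 38, y, 27), (4, 19, 32, s, 36), (4, 19, 38, s, 36)}.
π_{E, G} gives {(33, 18), (4, 19)} (5 duplicate(s) eliminated).

{(33, 18), (4, 19)}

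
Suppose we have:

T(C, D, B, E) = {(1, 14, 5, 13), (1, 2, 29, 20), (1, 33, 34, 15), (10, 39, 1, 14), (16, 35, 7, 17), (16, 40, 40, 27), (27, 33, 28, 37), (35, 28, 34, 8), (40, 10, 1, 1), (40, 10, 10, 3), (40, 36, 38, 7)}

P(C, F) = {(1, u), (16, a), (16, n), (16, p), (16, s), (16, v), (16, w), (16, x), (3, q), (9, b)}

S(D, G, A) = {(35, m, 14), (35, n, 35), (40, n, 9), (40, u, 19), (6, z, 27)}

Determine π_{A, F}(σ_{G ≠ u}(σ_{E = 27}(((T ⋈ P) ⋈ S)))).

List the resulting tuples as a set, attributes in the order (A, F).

{(9, a), (9, n), (9, p), (9, s), (9, v), (9, w), (9, x)}

T ⋈ P (natural join on C): {(1, 14, 5, 13, u), (1, 2, 29, 20, u), (1, 33, 34, 15, u), (16, 35, 7, 17, a), (16, 35, 7, 17, n), (16, 35, 7, 17, p), (16, 35, 7, 17, s), (16, 35, 7, 17, v), (16, 35, 7, 17, w), (16, 35, 7, 17, x), (16, 40, 40, 27, a), (16, 40, 40, 27, n), (16, 40, 40, 27, p), (16, 40, 40, 27, s), (16, 40, 40, 27, v), (16, 40, 40, 27, w), (16, 40, 40, 27, x)}
(T ⋈ P) ⋈ S (natural join on D): {(16, 35, 7, 17, a, m, 14), (16, 35, 7, 17, a, n, 35), (16, 35, 7, 17, n, m, 14), (16, 35, 7, 17, n, n, 35), (16, 35, 7, 17, p, m, 14), (16, 35, 7, 17, p, n, 35), (16, 35, 7, 17, s, m, 14), (16, 35, 7, 17, s, n, 35), (16, 35, 7, 17, v, m, 14), (16, 35, 7, 17, v, n, 35), (16, 35, 7, 17, w, m, 14), (16, 35, 7, 17, w, n, 35), (16, 35, 7, 17, x, m, 14), (16, 35, 7, 17, x, n, 35), (16, 40, 40, 27, a, n, 9), (16, 40, 40, 27, a, u, 19), (16, 40, 40, 27, n, n, 9), (16, 40, 40, 27, n, u, 19), (16, 40, 40, 27, p, n, 9), (16, 40, 40, 27, p, u, 19), (16, 40, 40, 27, s, n, 9), (16, 40, 40, 27, s, u, 19), (16, 40, 40, 27, v, n, 9), (16, 40, 40, 27, v, u, 19), (16, 40, 40, 27, w, n, 9), (16, 40, 40, 27, w, u, 19), (16, 40, 40, 27, x, n, 9), (16, 40, 40, 27, x, u, 19)}
σ[E = 27]: keep tuples satisfying E = 27 → {(16, 40, 40, 27, a, n, 9), (16, 40, 40, 27, a, u, 19), (16, 40, 40, 27, n, n, 9), (16, 40, 40, 27, n, u, 19), (16, 40, 40, 27, p, n, 9), (16, 40, 40, 27, p, u, 19), (16, 40, 40, 27, s, n, 9), (16, 40, 40, 27, s, u, 19), (16, 40, 40, 27, v, n, 9), (16, 40, 40, 27, v, u, 19), (16, 40, 40, 27, w, n, 9), (16, 40, 40, 27, w, u, 19), (16, 40, 40, 27, x, n, 9), (16, 40, 40, 27, x, u, 19)}
σ[G ≠ u]: keep tuples satisfying G ≠ u → {(16, 40, 40, 27, a, n, 9), (16, 40, 40, 27, n, n, 9), (16, 40, 40, 27, p, n, 9), (16, 40, 40, 27, s, n, 9), (16, 40, 40, 27, v, n, 9), (16, 40, 40, 27, w, n, 9), (16, 40, 40, 27, x, n, 9)}
Projecting to A, F: {(9, a), (9, n), (9, p), (9, s), (9, v), (9, w), (9, x)}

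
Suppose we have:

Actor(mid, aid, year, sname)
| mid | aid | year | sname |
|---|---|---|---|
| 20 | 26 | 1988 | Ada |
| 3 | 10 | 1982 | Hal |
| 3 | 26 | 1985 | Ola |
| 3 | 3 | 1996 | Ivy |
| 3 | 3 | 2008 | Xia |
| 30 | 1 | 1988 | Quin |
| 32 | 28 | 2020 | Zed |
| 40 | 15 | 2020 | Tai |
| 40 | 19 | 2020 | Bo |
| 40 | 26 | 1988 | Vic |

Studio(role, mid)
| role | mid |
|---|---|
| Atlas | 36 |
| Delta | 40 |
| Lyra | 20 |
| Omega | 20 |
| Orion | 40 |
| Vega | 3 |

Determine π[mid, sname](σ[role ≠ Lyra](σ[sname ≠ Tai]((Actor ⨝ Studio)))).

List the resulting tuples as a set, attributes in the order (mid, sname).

{(20, Ada), (3, Hal), (3, Ivy), (3, Ola), (3, Xia), (40, Bo), (40, Vic)}

Actor ⋈ Studio (natural join on mid): {(20, 26, 1988, Ada, Lyra), (20, 26, 1988, Ada, Omega), (3, 10, 1982, Hal, Vega), (3, 26, 1985, Ola, Vega), (3, 3, 1996, Ivy, Vega), (3, 3, 2008, Xia, Vega), (40, 15, 2020, Tai, Delta), (40, 15, 2020, Tai, Orion), (40, 19, 2020, Bo, Delta), (40, 19, 2020, Bo, Orion), (40, 26, 1988, Vic, Delta), (40, 26, 1988, Vic, Orion)}
Selection sname ≠ Tai: {(20, 26, 1988, Ada, Lyra), (20, 26, 1988, Ada, Omega), (3, 10, 1982, Hal, Vega), (3, 26, 1985, Ola, Vega), (3, 3, 1996, Ivy, Vega), (3, 3, 2008, Xia, Vega), (40, 19, 2020, Bo, Delta), (40, 19, 2020, Bo, Orion), (40, 26, 1988, Vic, Delta), (40, 26, 1988, Vic, Orion)}
Selection role ≠ Lyra: {(20, 26, 1988, Ada, Omega), (3, 10, 1982, Hal, Vega), (3, 26, 1985, Ola, Vega), (3, 3, 1996, Ivy, Vega), (3, 3, 2008, Xia, Vega), (40, 19, 2020, Bo, Delta), (40, 19, 2020, Bo, Orion), (40, 26, 1988, Vic, Delta), (40, 26, 1988, Vic, Orion)}
π_{mid, sname} gives {(20, Ada), (3, Hal), (3, Ivy), (3, Ola), (3, Xia), (40, Bo), (40, Vic)} (2 duplicate(s) eliminated).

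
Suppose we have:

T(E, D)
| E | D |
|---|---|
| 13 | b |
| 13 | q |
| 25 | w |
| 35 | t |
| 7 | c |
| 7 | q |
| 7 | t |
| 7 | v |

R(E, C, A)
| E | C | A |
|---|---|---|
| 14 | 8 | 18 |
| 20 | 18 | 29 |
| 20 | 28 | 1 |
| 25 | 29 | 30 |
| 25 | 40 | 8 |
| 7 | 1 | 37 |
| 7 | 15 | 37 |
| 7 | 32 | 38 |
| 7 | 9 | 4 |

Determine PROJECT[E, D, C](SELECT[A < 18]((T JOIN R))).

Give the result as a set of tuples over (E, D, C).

{(25, w, 40), (7, c, 9), (7, q, 9), (7, t, 9), (7, v, 9)}

Joining T and R on E yields {(25, w, 29, 30), (25, w, 40, 8), (7, c, 1, 37), (7, c, 15, 37), (7, c, 32, 38), (7, c, 9, 4), (7, q, 1, 37), (7, q, 15, 37), (7, q, 32, 38), (7, q, 9, 4), (7, t, 1, 37), (7, t, 15, 37), (7, t, 32, 38), (7, t, 9, 4), (7, v, 1, 37), (7, v, 15, 37), (7, v, 32, 38), (7, v, 9, 4)}.
Selection A < 18: {(25, w, 40, 8), (7, c, 9, 4), (7, q, 9, 4), (7, t, 9, 4), (7, v, 9, 4)}
Keep only column(s) E, D, C: {(25, w, 40), (7, c, 9), (7, q, 9), (7, t, 9), (7, v, 9)}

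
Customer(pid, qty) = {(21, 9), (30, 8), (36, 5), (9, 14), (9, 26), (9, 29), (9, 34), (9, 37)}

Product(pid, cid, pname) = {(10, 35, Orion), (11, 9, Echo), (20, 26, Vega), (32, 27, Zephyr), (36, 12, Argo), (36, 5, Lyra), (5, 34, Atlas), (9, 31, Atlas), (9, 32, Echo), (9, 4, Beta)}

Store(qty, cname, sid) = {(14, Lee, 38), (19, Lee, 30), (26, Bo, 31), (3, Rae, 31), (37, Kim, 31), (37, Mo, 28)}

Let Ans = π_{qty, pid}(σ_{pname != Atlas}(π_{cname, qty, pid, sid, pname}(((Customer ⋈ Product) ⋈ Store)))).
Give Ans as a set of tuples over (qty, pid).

{(14, 9), (26, 9), (37, 9)}

Natural join on pid: {(36, 5, 12, Argo), (36, 5, 5, Lyra), (9, 14, 31, Atlas), (9, 14, 32, Echo), (9, 14, 4, Beta), (9, 26, 31, Atlas), (9, 26, 32, Echo), (9, 26, 4, Beta), (9, 29, 31, Atlas), (9, 29, 32, Echo), (9, 29, 4, Beta), (9, 34, 31, Atlas), (9, 34, 32, Echo), (9, 34, 4, Beta), (9, 37, 31, Atlas), (9, 37, 32, Echo), (9, 37, 4, Beta)}
Natural join on qty: {(9, 14, 31, Atlas, Lee, 38), (9, 14, 32, Echo, Lee, 38), (9, 14, 4, Beta, Lee, 38), (9, 26, 31, Atlas, Bo, 31), (9, 26, 32, Echo, Bo, 31), (9, 26, 4, Beta, Bo, 31), (9, 37, 31, Atlas, Kim, 31), (9, 37, 31, Atlas, Mo, 28), (9, 37, 32, Echo, Kim, 31), (9, 37, 32, Echo, Mo, 28), (9, 37, 4, Beta, Kim, 31), (9, 37, 4, Beta, Mo, 28)}
π_{cname, qty, pid, sid, pname} gives {(Bo, 26, 9, 31, Atlas), (Bo, 26, 9, 31, Beta), (Bo, 26, 9, 31, Echo), (Kim, 37, 9, 31, Atlas), (Kim, 37, 9, 31, Beta), (Kim, 37, 9, 31, Echo), (Lee, 14, 9, 38, Atlas), (Lee, 14, 9, 38, Beta), (Lee, 14, 9, 38, Echo), (Mo, 37, 9, 28, Atlas), (Mo, 37, 9, 28, Beta), (Mo, 37, 9, 28, Echo)}.
Apply σ_{pname != Atlas}; surviving tuples: {(Bo, 26, 9, 31, Beta), (Bo, 26, 9, 31, Echo), (Kim, 37, 9, 31, Beta), (Kim, 37, 9, 31, Echo), (Lee, 14, 9, 38, Beta), (Lee, 14, 9, 38, Echo), (Mo, 37, 9, 28, Beta), (Mo, 37, 9, 28, Echo)}
π_{qty, pid} gives {(14, 9), (26, 9), (37, 9)} (5 duplicate(s) eliminated).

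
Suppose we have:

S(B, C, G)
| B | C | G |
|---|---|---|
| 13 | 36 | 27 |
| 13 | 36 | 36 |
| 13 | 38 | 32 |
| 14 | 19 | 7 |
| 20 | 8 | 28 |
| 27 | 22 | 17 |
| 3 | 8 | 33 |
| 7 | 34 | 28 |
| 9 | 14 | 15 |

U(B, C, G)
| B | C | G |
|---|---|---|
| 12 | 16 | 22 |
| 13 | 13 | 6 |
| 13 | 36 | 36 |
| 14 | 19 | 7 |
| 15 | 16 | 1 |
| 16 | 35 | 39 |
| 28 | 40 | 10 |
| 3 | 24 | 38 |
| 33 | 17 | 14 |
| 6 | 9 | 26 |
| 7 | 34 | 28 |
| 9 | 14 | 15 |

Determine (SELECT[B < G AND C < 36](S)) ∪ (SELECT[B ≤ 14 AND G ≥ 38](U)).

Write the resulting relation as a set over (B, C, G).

σ[B < G AND C < 36]: keep tuples satisfying B < G AND C < 36 → {(20, 8, 28), (3, 8, 33), (7, 34, 28), (9, 14, 15)}
σ[B ≤ 14 AND G ≥ 38]: keep tuples satisfying B ≤ 14 AND G ≥ 38 → {(3, 24, 38)}
Union: {(20, 8, 28), (3, 8, 33), (7, 34, 28), (9, 14, 15)} with {(3, 24, 38)} → {(20, 8, 28), (3, 24, 38), (3, 8, 33), (7, 34, 28), (9, 14, 15)}

{(20, 8, 28), (3, 24, 38), (3, 8, 33), (7, 34, 28), (9, 14, 15)}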